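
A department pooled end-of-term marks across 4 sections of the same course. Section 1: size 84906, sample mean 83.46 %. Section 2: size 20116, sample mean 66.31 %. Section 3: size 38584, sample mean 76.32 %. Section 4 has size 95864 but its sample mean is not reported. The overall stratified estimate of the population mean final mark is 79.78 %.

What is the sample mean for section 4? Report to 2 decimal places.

80.74

Σ Nₕx̄ₕ = N·μ, so 95864·x̄_4 = 239470·79.78 − (84906·83.46 + 20116·66.31 + 38584·76.32).
= 19104916.6 − 11364877.6 = 7740039.
x̄_4 = 7740039 / 95864 = 80.7398... → 80.74.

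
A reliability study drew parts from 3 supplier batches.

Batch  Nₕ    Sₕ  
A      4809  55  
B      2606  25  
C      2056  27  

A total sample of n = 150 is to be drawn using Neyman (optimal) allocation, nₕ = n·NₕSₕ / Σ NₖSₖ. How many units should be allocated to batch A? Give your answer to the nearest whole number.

A: NₕSₕ = 4809·55 = 264495
B: NₕSₕ = 2606·25 = 65150
C: NₕSₕ = 2056·27 = 55512
Σ NₕSₕ = 385157.
n_A = 150·264495/385157 = 103.008... → 103.

103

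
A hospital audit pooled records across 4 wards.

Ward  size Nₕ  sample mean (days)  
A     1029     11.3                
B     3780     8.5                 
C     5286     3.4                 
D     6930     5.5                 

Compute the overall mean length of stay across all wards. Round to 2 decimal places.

5.86

x̄_st = (Σ Nₕx̄ₕ) / (Σ Nₕ) = (1029·11.3 + 3780·8.5 + 5286·3.4 + 6930·5.5) / 17025
= 99845.1 / 17025 = 5.8646... → 5.86.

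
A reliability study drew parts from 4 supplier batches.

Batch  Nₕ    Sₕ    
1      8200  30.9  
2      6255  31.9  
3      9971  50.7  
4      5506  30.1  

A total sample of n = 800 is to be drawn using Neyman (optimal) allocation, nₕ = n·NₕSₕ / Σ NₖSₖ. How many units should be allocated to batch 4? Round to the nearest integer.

1: NₕSₕ = 8200·30.9 = 253380
2: NₕSₕ = 6255·31.9 = 199534.5
3: NₕSₕ = 9971·50.7 = 505529.7
4: NₕSₕ = 5506·30.1 = 165730.6
Σ NₕSₕ = 1124174.8.
n_4 = 800·165730.6/1124174.8 = 117.939... → 118.

118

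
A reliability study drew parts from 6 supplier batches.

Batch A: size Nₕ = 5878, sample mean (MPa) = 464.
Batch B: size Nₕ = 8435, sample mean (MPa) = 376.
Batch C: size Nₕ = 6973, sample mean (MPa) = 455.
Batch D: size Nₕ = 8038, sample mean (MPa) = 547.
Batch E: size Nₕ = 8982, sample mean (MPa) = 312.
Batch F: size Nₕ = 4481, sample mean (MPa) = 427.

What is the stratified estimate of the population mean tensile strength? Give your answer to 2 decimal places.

424.99

N = 5878 + 8435 + 6973 + 8038 + 8982 + 4481 = 42787.
Weight each subgroup mean by Nₕ/N and sum.
Σ Nₕx̄ₕ = 5878·464 + 8435·376 + 6973·455 + 8038·547 + 8982·312 + 4481·427 = 2727392 + 3171560 + 3172715 + 4396786 + 2802384 + 1913387 = 18184224.
Divide by N: 18184224 / 42787 = 424.9941... → 424.99.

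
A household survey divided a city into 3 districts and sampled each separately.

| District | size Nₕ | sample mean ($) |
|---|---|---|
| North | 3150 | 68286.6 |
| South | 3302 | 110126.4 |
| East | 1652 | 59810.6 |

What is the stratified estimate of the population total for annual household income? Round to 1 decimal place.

677547274.0

Population total = Σ Nₕ·x̄ₕ (each stratum's size times its mean).
3150·68286.6 + 3302·110126.4 + 1652·59810.6 = 215102790 + 363637372.8 + 98807111.2 = 677547274.0.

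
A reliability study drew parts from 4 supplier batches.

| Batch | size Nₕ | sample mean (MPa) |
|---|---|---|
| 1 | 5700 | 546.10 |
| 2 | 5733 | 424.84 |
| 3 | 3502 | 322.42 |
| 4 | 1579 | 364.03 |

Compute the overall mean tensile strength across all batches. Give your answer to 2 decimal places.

439.16

N = 16514; weights Wₕ = Nₕ/N = (0.3452, 0.3472, 0.2121, 0.0956).
x̄_st = Σ Wₕ·x̄ₕ = 0.3452·546.10 + 0.3472·424.84 + 0.2121·322.42 + 0.0956·364.03 ≈ 439.1605...
→ 439.16.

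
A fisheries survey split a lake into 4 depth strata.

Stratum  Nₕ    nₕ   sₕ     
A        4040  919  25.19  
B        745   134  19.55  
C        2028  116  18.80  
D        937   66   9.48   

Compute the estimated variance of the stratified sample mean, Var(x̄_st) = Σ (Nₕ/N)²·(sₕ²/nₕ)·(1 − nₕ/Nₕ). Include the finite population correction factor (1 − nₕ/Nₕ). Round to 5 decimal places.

0.38177

N = 7750; Wₕ = Nₕ/N.
stratum A: (4040/7750)²·25.19²/919·(1 − 919/4040) = 0.14494811
stratum B: (745/7750)²·19.55²/134·(1 − 134/745) = 0.02161637
stratum C: (2028/7750)²·18.80²/116·(1 − 116/2028) = 0.19670262
stratum D: (937/7750)²·9.48²/66·(1 − 66/937) = 0.01850236
Sum = 0.38176946 → 0.38177.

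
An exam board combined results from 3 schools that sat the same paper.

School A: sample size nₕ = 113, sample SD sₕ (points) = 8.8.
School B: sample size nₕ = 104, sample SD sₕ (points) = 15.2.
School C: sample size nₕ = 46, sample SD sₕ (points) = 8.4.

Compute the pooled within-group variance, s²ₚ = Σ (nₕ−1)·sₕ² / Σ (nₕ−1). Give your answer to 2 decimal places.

A: (113−1)·8.8² = 112·77.44 = 8673.28
B: (104−1)·15.2² = 103·231.04 = 23797.12
C: (46−1)·8.4² = 45·70.56 = 3175.2
Numerator = 35645.6; denominator = Σ(nₕ−1) = 260.
s²ₚ = 35645.6/260 = 137.0985... → 137.10.

137.10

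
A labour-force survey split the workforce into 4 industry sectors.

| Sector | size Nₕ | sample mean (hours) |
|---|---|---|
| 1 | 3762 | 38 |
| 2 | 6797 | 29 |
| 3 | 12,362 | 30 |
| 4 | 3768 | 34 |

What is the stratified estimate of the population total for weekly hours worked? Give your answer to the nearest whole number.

1: 3762·38 = 142956
2: 6797·29 = 197113
3: 12362·30 = 370860
4: 3768·34 = 128112
τ̂ = Σ Nₕx̄ₕ = 839041.

839041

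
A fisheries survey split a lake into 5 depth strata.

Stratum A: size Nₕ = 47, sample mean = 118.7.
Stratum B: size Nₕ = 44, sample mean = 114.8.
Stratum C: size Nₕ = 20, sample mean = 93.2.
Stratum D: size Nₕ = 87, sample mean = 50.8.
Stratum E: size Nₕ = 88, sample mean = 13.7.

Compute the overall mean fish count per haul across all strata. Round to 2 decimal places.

N = 47 + 44 + 20 + 87 + 88 = 286.
Weight each subgroup mean by Nₕ/N and sum.
Σ Nₕx̄ₕ = 47·118.7 + 44·114.8 + 20·93.2 + 87·50.8 + 88·13.7 = 5578.9 + 5051.2 + 1864 + 4419.6 + 1205.6 = 18119.3.
Divide by N: 18119.3 / 286 = 63.3542... → 63.35.

63.35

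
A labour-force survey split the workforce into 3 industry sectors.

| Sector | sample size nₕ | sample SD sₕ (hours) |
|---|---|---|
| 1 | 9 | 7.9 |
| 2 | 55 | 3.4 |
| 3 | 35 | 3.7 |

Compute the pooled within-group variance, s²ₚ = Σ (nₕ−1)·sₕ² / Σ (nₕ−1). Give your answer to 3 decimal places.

1: (9−1)·7.9² = 8·62.41 = 499.28
2: (55−1)·3.4² = 54·11.56 = 624.24
3: (35−1)·3.7² = 34·13.69 = 465.46
Numerator = 1588.98; denominator = Σ(nₕ−1) = 96.
s²ₚ = 1588.98/96 = 16.55188... → 16.552.

16.552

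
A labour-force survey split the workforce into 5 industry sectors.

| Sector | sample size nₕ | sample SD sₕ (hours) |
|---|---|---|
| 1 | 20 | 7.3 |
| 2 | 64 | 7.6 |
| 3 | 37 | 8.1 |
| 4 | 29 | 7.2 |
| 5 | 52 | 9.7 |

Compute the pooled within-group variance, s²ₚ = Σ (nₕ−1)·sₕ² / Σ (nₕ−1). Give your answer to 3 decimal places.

Degrees of freedom: 19 + 63 + 36 + 28 + 51 = 197.
Σ(nₕ−1)sₕ² = 19·53.29 + 63·57.76 + 36·65.61 + 28·51.84 + 51·94.09 = 13263.46.
s²ₚ = 13263.46 / 197 = 67.32721... → 67.327.

67.327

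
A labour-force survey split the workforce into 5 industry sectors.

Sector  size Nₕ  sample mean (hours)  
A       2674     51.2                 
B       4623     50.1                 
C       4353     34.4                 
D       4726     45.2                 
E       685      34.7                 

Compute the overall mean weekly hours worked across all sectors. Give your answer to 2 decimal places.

44.29

x̄_st = (Σ Nₕx̄ₕ) / (Σ Nₕ) = (2674·51.2 + 4623·50.1 + 4353·34.4 + 4726·45.2 + 685·34.7) / 17061
= 755649 / 17061 = 44.2910... → 44.29.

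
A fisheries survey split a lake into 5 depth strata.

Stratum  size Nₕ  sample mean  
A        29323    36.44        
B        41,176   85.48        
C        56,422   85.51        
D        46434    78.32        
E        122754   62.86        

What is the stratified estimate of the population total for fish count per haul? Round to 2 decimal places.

20765927.14

A: 29323·36.44 = 1068530.12
B: 41176·85.48 = 3519724.48
C: 56422·85.51 = 4824645.22
D: 46434·78.32 = 3636710.88
E: 122754·62.86 = 7716316.44
τ̂ = Σ Nₕx̄ₕ = 20765927.14.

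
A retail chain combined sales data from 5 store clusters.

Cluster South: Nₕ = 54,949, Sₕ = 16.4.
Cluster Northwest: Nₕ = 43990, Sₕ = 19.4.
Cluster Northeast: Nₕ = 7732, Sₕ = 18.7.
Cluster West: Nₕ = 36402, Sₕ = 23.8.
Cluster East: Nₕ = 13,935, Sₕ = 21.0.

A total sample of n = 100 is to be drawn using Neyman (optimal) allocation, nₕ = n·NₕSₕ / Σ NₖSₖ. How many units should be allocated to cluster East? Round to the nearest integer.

South: NₕSₕ = 54949·16.4 = 901163.6
Northwest: NₕSₕ = 43990·19.4 = 853406
Northeast: NₕSₕ = 7732·18.7 = 144588.4
West: NₕSₕ = 36402·23.8 = 866367.6
East: NₕSₕ = 13935·21.0 = 292635
Σ NₕSₕ = 3058160.6.
n_East = 100·292635/3058160.6 = 9.569... → 10.

10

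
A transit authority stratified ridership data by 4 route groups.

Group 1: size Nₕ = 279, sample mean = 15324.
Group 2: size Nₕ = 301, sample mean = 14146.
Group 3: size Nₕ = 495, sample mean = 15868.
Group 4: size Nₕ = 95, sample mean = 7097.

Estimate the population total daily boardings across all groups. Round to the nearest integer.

17062217

1: 279·15324 = 4275396
2: 301·14146 = 4257946
3: 495·15868 = 7854660
4: 95·7097 = 674215
τ̂ = Σ Nₕx̄ₕ = 17062217.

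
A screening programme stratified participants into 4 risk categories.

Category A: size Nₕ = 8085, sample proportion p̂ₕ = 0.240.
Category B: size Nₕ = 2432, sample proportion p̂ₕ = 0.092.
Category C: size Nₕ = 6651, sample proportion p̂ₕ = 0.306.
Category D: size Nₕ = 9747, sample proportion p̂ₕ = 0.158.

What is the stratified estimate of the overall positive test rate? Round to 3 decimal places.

Wₕ = Nₕ/N with N = 26915: 0.3004, 0.0904, 0.2471, 0.3621.
p̂_st = 0.3004·0.240 + 0.0904·0.092 + 0.2471·0.306 + 0.3621·0.158 ≈ 0.21324... → 0.213.

0.213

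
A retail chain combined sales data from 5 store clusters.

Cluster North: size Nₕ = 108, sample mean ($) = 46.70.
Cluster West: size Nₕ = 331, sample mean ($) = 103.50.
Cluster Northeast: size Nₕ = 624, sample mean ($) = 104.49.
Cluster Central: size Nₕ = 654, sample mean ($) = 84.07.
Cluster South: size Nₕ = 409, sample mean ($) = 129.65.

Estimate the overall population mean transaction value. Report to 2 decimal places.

99.96

N = 2126; weights Wₕ = Nₕ/N = (0.0508, 0.1557, 0.2935, 0.3076, 0.1924).
x̄_st = Σ Wₕ·x̄ₕ = 0.0508·46.70 + 0.1557·103.50 + 0.2935·104.49 + 0.3076·84.07 + 0.1924·129.65 ≈ 99.9588...
→ 99.96.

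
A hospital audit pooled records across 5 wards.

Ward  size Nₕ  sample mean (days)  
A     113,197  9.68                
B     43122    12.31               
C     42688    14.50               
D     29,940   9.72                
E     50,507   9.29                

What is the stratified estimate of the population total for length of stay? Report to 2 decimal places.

3005781.61

A: 113197·9.68 = 1095746.96
B: 43122·12.31 = 530831.82
C: 42688·14.50 = 618976
D: 29940·9.72 = 291016.8
E: 50507·9.29 = 469210.03
τ̂ = Σ Nₕx̄ₕ = 3005781.61.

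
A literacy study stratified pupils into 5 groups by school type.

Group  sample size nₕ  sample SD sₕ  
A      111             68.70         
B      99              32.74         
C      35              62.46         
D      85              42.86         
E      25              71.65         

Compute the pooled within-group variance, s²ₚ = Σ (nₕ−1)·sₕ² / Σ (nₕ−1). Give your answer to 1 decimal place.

2955.3

A: (111−1)·68.70² = 110·4719.69 = 519165.9
B: (99−1)·32.74² = 98·1071.9076 = 105046.9448
C: (35−1)·62.46² = 34·3901.2516 = 132642.5544
D: (85−1)·42.86² = 84·1836.9796 = 154306.2864
E: (25−1)·71.65² = 24·5133.7225 = 123209.34
Numerator = 1034371.0256; denominator = Σ(nₕ−1) = 350.
s²ₚ = 1034371.0256/350 = 2955.346... → 2955.3.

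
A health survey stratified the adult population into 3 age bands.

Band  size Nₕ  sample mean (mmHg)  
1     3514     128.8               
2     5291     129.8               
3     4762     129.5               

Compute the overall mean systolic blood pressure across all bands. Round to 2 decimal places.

129.44

N = 13567; weights Wₕ = Nₕ/N = (0.2590, 0.3900, 0.3510).
x̄_st = Σ Wₕ·x̄ₕ = 0.2590·128.8 + 0.3900·129.8 + 0.3510·129.5 ≈ 129.4357...
→ 129.44.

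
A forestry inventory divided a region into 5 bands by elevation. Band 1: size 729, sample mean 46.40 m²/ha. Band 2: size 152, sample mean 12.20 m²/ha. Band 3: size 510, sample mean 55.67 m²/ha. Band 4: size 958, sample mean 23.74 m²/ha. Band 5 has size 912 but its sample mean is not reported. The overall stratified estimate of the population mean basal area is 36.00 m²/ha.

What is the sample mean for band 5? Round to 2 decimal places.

N = 729 + 152 + 510 + 958 + 912 = 3261.
Overall total = μ·N = 36.00·3261 = 117396.
Subtract the known strata: 729·46.40 + 152·12.20 + 510·55.67 + 958·23.74 = 86814.62.
Remaining total for band 5: 117396 − 86814.62 = 30581.38.
Divide by its size: 30581.38 / 912 = 33.5322... → 33.53.

33.53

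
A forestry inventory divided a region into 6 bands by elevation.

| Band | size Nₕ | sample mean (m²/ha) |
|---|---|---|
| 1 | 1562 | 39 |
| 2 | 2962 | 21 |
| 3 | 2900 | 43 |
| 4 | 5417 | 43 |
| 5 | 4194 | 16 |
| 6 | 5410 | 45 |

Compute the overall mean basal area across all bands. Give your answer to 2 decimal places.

35.26

x̄_st = (Σ Nₕx̄ₕ) / (Σ Nₕ) = (1562·39 + 2962·21 + 2900·43 + 5417·43 + 4194·16 + 5410·45) / 22445
= 791305 / 22445 = 35.2553... → 35.26.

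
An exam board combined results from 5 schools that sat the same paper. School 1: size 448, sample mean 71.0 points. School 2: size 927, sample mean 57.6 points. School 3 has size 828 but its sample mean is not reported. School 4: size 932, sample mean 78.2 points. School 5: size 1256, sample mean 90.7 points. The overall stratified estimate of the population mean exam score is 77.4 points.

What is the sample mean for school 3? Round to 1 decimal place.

N = 448 + 927 + 828 + 932 + 1256 = 4391.
Overall total = μ·N = 77.4·4391 = 339863.4.
Subtract the known strata: 448·71.0 + 927·57.6 + 932·78.2 + 1256·90.7 = 272004.8.
Remaining total for school 3: 339863.4 − 272004.8 = 67858.6.
Divide by its size: 67858.6 / 828 = 81.955... → 82.0.

82.0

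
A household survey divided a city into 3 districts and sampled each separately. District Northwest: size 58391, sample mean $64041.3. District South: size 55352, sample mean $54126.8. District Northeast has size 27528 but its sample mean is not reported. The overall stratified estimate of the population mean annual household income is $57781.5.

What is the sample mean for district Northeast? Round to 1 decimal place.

51852.2

Σ Nₕx̄ₕ = N·μ, so 27528·x̄_Northeast = 141271·57781.5 − (58391·64041.3 + 55352·54126.8).
= 8162850286.5 − 6735462181.9 = 1427388104.6.
x̄_Northeast = 1427388104.6 / 27528 = 51852.227... → 51852.2.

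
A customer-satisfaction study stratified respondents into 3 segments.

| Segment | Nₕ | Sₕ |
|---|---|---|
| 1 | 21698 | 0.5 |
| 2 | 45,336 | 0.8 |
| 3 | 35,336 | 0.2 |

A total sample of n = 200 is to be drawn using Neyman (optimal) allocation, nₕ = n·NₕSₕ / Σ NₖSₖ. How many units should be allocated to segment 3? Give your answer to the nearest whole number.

Σ NₕSₕ = 21698·0.5 + 45336·0.8 + 35336·0.2 = 54185.
Share for 3: 7067.2/54185 = 0.13043.
n_3 = 200 × 0.13043 = 26.085... → 26.

26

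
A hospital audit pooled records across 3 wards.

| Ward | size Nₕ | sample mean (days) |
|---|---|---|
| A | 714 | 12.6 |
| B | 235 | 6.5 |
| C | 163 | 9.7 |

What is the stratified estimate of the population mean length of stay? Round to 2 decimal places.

10.89

N = 1112; weights Wₕ = Nₕ/N = (0.6421, 0.2113, 0.1466).
x̄_st = Σ Wₕ·x̄ₕ = 0.6421·12.6 + 0.2113·6.5 + 0.1466·9.7 ≈ 10.8858...
→ 10.89.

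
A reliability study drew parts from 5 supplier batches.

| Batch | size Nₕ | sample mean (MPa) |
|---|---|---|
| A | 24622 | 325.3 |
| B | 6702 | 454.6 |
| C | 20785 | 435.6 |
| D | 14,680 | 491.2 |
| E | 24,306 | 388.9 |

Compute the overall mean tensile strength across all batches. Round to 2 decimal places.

x̄_st = (Σ Nₕx̄ₕ) / (Σ Nₕ) = (24622·325.3 + 6702·454.6 + 20785·435.6 + 14680·491.2 + 24306·388.9) / 91095
= 36773631.2 / 91095 = 403.6844... → 403.68.

403.68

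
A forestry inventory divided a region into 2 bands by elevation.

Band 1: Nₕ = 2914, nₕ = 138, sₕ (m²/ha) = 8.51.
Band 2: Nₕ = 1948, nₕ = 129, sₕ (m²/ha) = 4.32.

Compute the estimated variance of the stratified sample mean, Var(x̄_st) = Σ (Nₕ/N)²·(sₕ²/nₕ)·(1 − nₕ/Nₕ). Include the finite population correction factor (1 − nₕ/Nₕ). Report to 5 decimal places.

N = 4862. Term for each stratum: Wₕ²sₕ²/nₕ·(1−nₕ/Nₕ).
Var(x̄_st) = 0.17958048 + 0.02168550 = 0.20126599 → 0.20127.

0.20127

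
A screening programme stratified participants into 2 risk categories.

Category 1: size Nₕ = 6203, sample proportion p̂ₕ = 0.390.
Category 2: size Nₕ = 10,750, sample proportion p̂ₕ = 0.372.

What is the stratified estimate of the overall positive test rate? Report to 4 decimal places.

0.3786

N = 6203 + 10750 = 16953.
Overall proportion = Σ (Nₕ/N)·p̂ₕ.
Σ Nₕp̂ₕ = 2419.17 + 3999 = 6418.17.
6418.17 / 16953 = 0.378586... → 0.3786.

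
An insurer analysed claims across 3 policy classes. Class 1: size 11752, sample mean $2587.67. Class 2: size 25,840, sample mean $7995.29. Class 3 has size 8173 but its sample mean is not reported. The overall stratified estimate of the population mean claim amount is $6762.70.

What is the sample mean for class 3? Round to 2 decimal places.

8869.00

N = 11752 + 25840 + 8173 = 45765.
Overall total = μ·N = 6762.70·45765 = 309494965.5.
Subtract the known strata: 11752·2587.67 + 25840·7995.29 = 237008591.44.
Remaining total for class 3: 309494965.5 − 237008591.44 = 72486374.06.
Divide by its size: 72486374.06 / 8173 = 8869.0045... → 8869.00.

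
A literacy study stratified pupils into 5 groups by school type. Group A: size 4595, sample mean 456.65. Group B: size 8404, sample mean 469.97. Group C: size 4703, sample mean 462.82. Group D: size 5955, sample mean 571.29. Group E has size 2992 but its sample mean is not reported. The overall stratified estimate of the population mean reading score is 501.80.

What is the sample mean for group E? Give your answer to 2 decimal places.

Σ Nₕx̄ₕ = N·μ, so 2992·x̄_E = 26649·501.80 − (4595·456.65 + 8404·469.97 + 4703·462.82 + 5955·571.29).
= 13372468.2 − 11626609.04 = 1745859.16.
x̄_E = 1745859.16 / 2992 = 583.5091... → 583.51.

583.51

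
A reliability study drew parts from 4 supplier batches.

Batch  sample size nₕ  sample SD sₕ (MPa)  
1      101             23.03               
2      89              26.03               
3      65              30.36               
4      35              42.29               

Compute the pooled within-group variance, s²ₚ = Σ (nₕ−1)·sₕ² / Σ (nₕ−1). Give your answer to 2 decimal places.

1: (101−1)·23.03² = 100·530.3809 = 53038.09
2: (89−1)·26.03² = 88·677.5609 = 59625.3592
3: (65−1)·30.36² = 64·921.7296 = 58990.6944
4: (35−1)·42.29² = 34·1788.4441 = 60807.0994
Numerator = 232461.243; denominator = Σ(nₕ−1) = 286.
s²ₚ = 232461.243/286 = 812.8015... → 812.80.

812.80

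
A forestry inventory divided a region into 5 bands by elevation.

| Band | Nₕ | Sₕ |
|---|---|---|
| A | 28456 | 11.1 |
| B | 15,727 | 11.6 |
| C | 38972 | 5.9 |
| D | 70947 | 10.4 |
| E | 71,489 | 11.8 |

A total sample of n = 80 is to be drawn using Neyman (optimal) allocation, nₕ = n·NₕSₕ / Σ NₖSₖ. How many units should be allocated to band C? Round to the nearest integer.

8

A: NₕSₕ = 28456·11.1 = 315861.6
B: NₕSₕ = 15727·11.6 = 182433.2
C: NₕSₕ = 38972·5.9 = 229934.8
D: NₕSₕ = 70947·10.4 = 737848.8
E: NₕSₕ = 71489·11.8 = 843570.2
Σ NₕSₕ = 2309648.6.
n_C = 80·229934.8/2309648.6 = 7.964... → 8.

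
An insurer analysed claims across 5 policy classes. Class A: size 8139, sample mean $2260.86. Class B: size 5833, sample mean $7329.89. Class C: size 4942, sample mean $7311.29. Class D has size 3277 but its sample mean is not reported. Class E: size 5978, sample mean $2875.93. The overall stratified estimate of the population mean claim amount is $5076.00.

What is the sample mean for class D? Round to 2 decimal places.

8698.43

N = 8139 + 5833 + 4942 + 3277 + 5978 = 28169.
Overall total = μ·N = 5076.00·28169 = 142985844.
Subtract the known strata: 8139·2260.86 + 5833·7329.89 + 4942·7311.29 + 5978·2875.93 = 114481092.63.
Remaining total for class D: 142985844 − 114481092.63 = 28504751.37.
Divide by its size: 28504751.37 / 3277 = 8698.4289... → 8698.43.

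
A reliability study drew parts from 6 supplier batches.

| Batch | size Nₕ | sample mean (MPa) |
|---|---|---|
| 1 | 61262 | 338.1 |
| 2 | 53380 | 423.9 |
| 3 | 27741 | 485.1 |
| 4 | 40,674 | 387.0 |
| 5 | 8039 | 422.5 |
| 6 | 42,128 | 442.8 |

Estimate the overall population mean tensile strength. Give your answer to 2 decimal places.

405.57

N = 61262 + 53380 + 27741 + 40674 + 8039 + 42128 = 233224.
Overall mean = Σ (Nₕ/N)·x̄ₕ — weight by population share, not a simple average.
Σ Nₕx̄ₕ = 61262·338.1 + 53380·423.9 + 27741·485.1 + 40674·387.0 + 8039·422.5 + 42128·442.8 = 20712682.2 + 22627782 + 13457159.1 + 15740838 + 3396477.5 + 18654278.4 = 94589217.2.
Divide by N: 94589217.2 / 233224 = 405.5724... → 405.57.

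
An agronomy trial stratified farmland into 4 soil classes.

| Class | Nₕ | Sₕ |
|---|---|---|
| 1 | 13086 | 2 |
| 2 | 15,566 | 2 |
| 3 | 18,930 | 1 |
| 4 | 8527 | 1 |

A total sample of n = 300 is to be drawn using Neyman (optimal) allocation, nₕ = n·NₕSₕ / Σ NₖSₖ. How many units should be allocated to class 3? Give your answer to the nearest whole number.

67

1: NₕSₕ = 13086·2 = 26172
2: NₕSₕ = 15566·2 = 31132
3: NₕSₕ = 18930·1 = 18930
4: NₕSₕ = 8527·1 = 8527
Σ NₕSₕ = 84761.
n_3 = 300·18930/84761 = 67.000... → 67.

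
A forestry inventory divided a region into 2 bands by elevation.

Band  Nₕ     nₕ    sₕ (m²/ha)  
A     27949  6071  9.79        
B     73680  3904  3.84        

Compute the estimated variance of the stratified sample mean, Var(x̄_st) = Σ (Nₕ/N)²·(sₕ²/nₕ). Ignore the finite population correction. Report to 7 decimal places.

N = 101629. Term for each stratum: Wₕ²sₕ²/nₕ.
Var(x̄_st) = 0.0011939947 + 0.0019852562 = 0.0031792509 → 0.0031793.

0.0031793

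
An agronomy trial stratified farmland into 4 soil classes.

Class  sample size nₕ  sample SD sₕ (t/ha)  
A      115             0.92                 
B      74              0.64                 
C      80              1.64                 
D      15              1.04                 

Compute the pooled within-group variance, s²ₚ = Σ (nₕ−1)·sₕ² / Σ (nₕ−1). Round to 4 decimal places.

1.2643

Degrees of freedom: 114 + 73 + 79 + 14 = 280.
Σ(nₕ−1)sₕ² = 114·0.8464 + 73·0.4096 + 79·2.6896 + 14·1.0816 = 354.0112.
s²ₚ = 354.0112 / 280 = 1.264326... → 1.2643.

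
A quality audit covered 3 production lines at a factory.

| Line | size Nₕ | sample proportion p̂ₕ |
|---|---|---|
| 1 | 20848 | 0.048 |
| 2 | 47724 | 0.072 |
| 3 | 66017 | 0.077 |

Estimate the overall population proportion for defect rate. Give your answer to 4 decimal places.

N = 20848 + 47724 + 66017 = 134589.
Overall proportion = Σ (Nₕ/N)·p̂ₕ.
Σ Nₕp̂ₕ = 1000.704 + 3436.128 + 5083.309 = 9520.141.
9520.141 / 134589 = 0.070735... → 0.0707.

0.0707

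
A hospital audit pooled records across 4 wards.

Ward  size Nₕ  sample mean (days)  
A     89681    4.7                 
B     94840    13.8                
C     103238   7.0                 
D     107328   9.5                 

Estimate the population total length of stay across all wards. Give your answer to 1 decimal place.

3472574.7

Estimate total by summing Nₕ·x̄ₕ over strata.
89681·4.7 + 94840·13.8 + 103238·7.0 + 107328·9.5 = 421500.7 + 1308792 + 722666 + 1019616 = 3472574.7.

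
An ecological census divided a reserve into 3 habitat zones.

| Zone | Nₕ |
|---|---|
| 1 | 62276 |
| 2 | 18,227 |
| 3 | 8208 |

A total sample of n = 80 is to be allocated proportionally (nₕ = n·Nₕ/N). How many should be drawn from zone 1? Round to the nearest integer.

N = 62276 + 18227 + 8208 = 88711.
n_1 = 80·62276/88711 = 56.161... → 56.

56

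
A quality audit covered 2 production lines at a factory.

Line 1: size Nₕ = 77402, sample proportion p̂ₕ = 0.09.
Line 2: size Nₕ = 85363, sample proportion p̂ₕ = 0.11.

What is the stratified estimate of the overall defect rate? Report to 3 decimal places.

N = 77402 + 85363 = 162765.
Overall proportion = Σ (Nₕ/N)·p̂ₕ.
Σ Nₕp̂ₕ = 6966.18 + 9389.93 = 16356.11.
16356.11 / 162765 = 0.10049... → 0.100.

0.100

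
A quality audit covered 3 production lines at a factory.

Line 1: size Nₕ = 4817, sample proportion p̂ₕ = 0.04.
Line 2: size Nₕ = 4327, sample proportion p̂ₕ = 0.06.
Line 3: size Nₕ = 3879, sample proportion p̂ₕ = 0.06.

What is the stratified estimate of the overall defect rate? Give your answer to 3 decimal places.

0.053

N = 4817 + 4327 + 3879 = 13023.
Overall proportion = Σ (Nₕ/N)·p̂ₕ.
Σ Nₕp̂ₕ = 192.68 + 259.62 + 232.74 = 685.04.
685.04 / 13023 = 0.05260... → 0.053.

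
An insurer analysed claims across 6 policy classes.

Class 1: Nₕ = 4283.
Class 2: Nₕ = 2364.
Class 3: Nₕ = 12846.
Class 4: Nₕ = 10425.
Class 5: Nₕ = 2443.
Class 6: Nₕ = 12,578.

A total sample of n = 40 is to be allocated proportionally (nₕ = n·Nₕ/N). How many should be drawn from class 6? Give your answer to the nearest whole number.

11

N = 4283 + 2364 + 12846 + 10425 + 2443 + 12578 = 44939.
n_6 = 40·12578/44939 = 11.196... → 11.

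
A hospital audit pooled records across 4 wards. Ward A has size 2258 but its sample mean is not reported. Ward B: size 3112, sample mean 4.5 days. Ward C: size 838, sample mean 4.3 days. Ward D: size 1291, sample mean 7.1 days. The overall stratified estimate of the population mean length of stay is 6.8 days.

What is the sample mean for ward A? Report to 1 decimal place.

10.7

N = 2258 + 3112 + 838 + 1291 = 7499.
Overall total = μ·N = 6.8·7499 = 50993.2.
Subtract the known strata: 3112·4.5 + 838·4.3 + 1291·7.1 = 26773.5.
Remaining total for ward A: 50993.2 − 26773.5 = 24219.7.
Divide by its size: 24219.7 / 2258 = 10.726... → 10.7.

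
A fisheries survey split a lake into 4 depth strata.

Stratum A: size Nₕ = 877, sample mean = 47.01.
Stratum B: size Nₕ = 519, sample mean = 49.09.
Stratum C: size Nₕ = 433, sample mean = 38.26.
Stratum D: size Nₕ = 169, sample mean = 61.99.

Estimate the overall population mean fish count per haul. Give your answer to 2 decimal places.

N = 1998; weights Wₕ = Nₕ/N = (0.4389, 0.2598, 0.2167, 0.0846).
x̄_st = Σ Wₕ·x̄ₕ = 0.4389·47.01 + 0.2598·49.09 + 0.2167·38.26 + 0.0846·61.99 ≈ 46.9211...
→ 46.92.

46.92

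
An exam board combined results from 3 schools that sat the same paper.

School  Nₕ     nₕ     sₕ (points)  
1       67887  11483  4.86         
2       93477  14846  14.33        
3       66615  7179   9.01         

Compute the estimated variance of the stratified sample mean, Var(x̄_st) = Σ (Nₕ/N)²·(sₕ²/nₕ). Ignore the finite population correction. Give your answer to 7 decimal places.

N = 227979. Term for each stratum: Wₕ²sₕ²/nₕ.
Var(x̄_st) = 0.0001823899 + 0.0023254273 + 0.0009654727 = 0.0034732899 → 0.0034733.

0.0034733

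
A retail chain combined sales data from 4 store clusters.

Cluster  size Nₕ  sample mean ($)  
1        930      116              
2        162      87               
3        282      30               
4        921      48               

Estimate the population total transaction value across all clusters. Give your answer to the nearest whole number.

174642

1: 930·116 = 107880
2: 162·87 = 14094
3: 282·30 = 8460
4: 921·48 = 44208
τ̂ = Σ Nₕx̄ₕ = 174642.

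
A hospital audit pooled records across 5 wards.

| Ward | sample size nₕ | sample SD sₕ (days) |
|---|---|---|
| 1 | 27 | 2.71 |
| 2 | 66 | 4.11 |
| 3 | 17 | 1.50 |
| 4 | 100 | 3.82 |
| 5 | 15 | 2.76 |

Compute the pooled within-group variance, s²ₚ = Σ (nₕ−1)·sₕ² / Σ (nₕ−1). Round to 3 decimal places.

1: (27−1)·2.71² = 26·7.3441 = 190.9466
2: (66−1)·4.11² = 65·16.8921 = 1097.9865
3: (17−1)·1.50² = 16·2.25 = 36
4: (100−1)·3.82² = 99·14.5924 = 1444.6476
5: (15−1)·2.76² = 14·7.6176 = 106.6464
Numerator = 2876.2271; denominator = Σ(nₕ−1) = 220.
s²ₚ = 2876.2271/220 = 13.07376... → 13.074.

13.074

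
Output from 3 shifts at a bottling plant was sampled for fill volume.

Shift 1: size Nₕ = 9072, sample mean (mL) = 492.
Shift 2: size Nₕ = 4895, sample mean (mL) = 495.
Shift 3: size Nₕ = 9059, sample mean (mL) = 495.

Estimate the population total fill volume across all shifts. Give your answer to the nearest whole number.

1: 9072·492 = 4463424
2: 4895·495 = 2423025
3: 9059·495 = 4484205
τ̂ = Σ Nₕx̄ₕ = 11370654.

11370654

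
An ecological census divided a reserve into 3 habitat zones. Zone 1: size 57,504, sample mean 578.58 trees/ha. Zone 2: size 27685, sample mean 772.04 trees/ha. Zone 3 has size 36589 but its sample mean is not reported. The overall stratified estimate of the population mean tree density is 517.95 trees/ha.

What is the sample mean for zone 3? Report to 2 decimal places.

230.41

N = 57504 + 27685 + 36589 = 121778.
Overall total = μ·N = 517.95·121778 = 63074915.1.
Subtract the known strata: 57504·578.58 + 27685·772.04 = 54644591.72.
Remaining total for zone 3: 63074915.1 − 54644591.72 = 8430323.38.
Divide by its size: 8430323.38 / 36589 = 230.4060... → 230.41.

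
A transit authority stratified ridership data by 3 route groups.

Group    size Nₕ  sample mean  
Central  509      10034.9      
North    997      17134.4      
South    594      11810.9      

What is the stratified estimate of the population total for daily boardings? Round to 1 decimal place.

29206435.5

Population total = Σ Nₕ·x̄ₕ (each stratum's size times its mean).
509·10034.9 + 997·17134.4 + 594·11810.9 = 5107764.1 + 17082996.8 + 7015674.6 = 29206435.5.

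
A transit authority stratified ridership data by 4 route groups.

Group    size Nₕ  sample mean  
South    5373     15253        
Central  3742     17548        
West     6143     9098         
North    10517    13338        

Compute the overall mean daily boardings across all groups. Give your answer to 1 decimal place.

13337.9

N = 5373 + 3742 + 6143 + 10517 = 25775.
Weight each subgroup mean by Nₕ/N and sum.
Σ Nₕx̄ₕ = 5373·15253 + 3742·17548 + 6143·9098 + 10517·13338 = 81954369 + 65664616 + 55889014 + 140275746 = 343783745.
Divide by N: 343783745 / 25775 = 13337.876... → 13337.9.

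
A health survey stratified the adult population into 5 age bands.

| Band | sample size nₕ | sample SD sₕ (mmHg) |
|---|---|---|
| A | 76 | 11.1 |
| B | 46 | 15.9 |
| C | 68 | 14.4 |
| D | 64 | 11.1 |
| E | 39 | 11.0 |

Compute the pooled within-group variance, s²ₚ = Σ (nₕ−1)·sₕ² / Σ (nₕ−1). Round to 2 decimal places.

162.74

A: (76−1)·11.1² = 75·123.21 = 9240.75
B: (46−1)·15.9² = 45·252.81 = 11376.45
C: (68−1)·14.4² = 67·207.36 = 13893.12
D: (64−1)·11.1² = 63·123.21 = 7762.23
E: (39−1)·11.0² = 38·121 = 4598
Numerator = 46870.55; denominator = Σ(nₕ−1) = 288.
s²ₚ = 46870.55/288 = 162.7450... → 162.74.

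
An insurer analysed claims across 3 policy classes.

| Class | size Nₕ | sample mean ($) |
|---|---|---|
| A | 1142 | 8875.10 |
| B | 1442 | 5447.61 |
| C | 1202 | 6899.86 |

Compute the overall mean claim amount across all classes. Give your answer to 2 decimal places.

N = 3786; weights Wₕ = Nₕ/N = (0.3016, 0.3809, 0.3175).
x̄_st = Σ Wₕ·x̄ₕ = 0.3016·8875.10 + 0.3809·5447.61 + 0.3175·6899.86 ≈ 6942.5382...
→ 6942.54.

6942.54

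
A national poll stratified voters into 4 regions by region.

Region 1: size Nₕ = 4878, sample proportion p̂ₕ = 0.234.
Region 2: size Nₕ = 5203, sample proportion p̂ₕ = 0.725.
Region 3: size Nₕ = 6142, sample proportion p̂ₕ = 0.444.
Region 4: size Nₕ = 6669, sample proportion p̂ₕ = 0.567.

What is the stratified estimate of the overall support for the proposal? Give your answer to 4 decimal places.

0.4990

N = 4878 + 5203 + 6142 + 6669 = 22892.
Overall proportion = Σ (Nₕ/N)·p̂ₕ.
Σ Nₕp̂ₕ = 1141.452 + 3772.175 + 2727.048 + 3781.323 = 11421.998.
11421.998 / 22892 = 0.498952... → 0.4990.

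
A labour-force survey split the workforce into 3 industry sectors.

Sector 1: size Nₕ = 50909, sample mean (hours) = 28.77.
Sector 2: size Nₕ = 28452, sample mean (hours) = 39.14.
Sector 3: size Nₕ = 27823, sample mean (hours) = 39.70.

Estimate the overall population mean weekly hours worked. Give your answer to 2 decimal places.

N = 107184; weights Wₕ = Nₕ/N = (0.4750, 0.2655, 0.2596).
x̄_st = Σ Wₕ·x̄ₕ = 0.4750·28.77 + 0.2655·39.14 + 0.2596·39.70 ≈ 34.3599...
→ 34.36.

34.36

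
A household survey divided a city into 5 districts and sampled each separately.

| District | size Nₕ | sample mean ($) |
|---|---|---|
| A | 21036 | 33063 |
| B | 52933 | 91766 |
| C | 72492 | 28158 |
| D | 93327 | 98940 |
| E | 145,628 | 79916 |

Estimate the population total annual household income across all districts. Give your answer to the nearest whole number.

A: 21036·33063 = 695513268
B: 52933·91766 = 4857449678
C: 72492·28158 = 2041229736
D: 93327·98940 = 9233773380
E: 145628·79916 = 11638007248
τ̂ = Σ Nₕx̄ₕ = 28465973310.

28465973310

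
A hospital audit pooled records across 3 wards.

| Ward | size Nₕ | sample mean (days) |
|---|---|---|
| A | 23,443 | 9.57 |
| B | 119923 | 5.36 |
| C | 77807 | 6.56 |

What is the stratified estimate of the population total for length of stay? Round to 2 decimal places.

1377550.71

A: 23443·9.57 = 224349.51
B: 119923·5.36 = 642787.28
C: 77807·6.56 = 510413.92
τ̂ = Σ Nₕx̄ₕ = 1377550.71.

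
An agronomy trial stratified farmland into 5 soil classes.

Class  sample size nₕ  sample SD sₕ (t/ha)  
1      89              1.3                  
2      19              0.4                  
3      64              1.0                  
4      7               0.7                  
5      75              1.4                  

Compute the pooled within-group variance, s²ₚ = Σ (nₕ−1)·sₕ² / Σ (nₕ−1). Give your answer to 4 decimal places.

Degrees of freedom: 88 + 18 + 63 + 6 + 74 = 249.
Σ(nₕ−1)sₕ² = 88·1.69 + 18·0.16 + 63·1 + 6·0.49 + 74·1.96 = 362.58.
s²ₚ = 362.58 / 249 = 1.456145... → 1.4561.

1.4561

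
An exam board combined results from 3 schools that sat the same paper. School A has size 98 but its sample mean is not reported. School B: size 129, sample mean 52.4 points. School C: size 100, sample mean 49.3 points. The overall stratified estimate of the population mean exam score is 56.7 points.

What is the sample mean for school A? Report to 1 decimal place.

69.9

Σ Nₕx̄ₕ = N·μ, so 98·x̄_A = 327·56.7 − (129·52.4 + 100·49.3).
= 18540.9 − 11689.6 = 6851.3.
x̄_A = 6851.3 / 98 = 69.911... → 69.9.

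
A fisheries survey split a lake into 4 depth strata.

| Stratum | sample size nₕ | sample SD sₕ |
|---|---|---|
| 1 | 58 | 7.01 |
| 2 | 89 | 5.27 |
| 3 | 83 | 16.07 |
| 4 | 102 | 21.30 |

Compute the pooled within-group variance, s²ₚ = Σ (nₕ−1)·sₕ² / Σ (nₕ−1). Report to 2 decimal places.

1: (58−1)·7.01² = 57·49.1401 = 2800.9857
2: (89−1)·5.27² = 88·27.7729 = 2444.0152
3: (83−1)·16.07² = 82·258.2449 = 21176.0818
4: (102−1)·21.30² = 101·453.69 = 45822.69
Numerator = 72243.7727; denominator = Σ(nₕ−1) = 328.
s²ₚ = 72243.7727/328 = 220.2554... → 220.26.

220.26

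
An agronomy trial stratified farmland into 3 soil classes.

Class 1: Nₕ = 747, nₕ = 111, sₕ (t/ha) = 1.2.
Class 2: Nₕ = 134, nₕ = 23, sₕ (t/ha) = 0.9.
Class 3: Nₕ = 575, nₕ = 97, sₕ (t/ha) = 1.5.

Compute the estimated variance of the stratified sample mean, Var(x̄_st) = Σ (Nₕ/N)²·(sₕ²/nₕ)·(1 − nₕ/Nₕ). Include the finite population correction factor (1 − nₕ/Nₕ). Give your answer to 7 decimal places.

N = 1456; Wₕ = Nₕ/N.
class 1: (747/1456)²·1.2²/111·(1 − 111/747) = 0.0029073310
class 2: (134/1456)²·0.9²/23·(1 − 23/134) = 0.0002470940
class 3: (575/1456)²·1.5²/97·(1 − 97/575) = 0.0030073486
Sum = 0.0061617736 → 0.0061618.

0.0061618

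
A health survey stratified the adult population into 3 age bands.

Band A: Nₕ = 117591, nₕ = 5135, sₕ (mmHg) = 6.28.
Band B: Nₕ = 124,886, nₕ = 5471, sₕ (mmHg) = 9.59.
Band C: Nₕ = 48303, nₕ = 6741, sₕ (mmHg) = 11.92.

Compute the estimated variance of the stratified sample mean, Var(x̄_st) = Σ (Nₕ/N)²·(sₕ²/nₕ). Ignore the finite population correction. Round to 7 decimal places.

N = 290780; Wₕ = Nₕ/N.
band A: (117591/290780)²·6.28²/5135 = 0.0012560240
band B: (124886/290780)²·9.59²/5471 = 0.0031007657
band C: (48303/290780)²·11.92²/6741 = 0.0005816307
Sum = 0.0049384204 → 0.0049384.

0.0049384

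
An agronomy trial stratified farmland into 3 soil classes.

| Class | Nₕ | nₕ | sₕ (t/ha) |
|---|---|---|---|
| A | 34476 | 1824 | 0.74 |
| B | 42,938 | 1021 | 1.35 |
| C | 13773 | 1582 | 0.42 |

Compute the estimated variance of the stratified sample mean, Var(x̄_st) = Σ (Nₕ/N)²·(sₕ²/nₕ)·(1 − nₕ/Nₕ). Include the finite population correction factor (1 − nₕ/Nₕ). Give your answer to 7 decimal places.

N = 91187. Term for each stratum: Wₕ²sₕ²/nₕ·(1−nₕ/Nₕ).
Var(x̄_st) = 0.0000406443 + 0.0003863740 + 0.0000022516 = 0.0004292699 → 0.0004293.

0.0004293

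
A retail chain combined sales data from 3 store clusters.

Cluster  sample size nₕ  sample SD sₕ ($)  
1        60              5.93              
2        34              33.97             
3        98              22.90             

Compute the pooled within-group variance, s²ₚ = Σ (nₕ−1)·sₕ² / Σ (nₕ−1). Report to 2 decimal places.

Degrees of freedom: 59 + 33 + 97 = 189.
Σ(nₕ−1)sₕ² = 59·35.1649 + 33·1153.9609 + 97·524.41 = 91023.2088.
s²ₚ = 91023.2088 / 189 = 481.6043... → 481.60.

481.60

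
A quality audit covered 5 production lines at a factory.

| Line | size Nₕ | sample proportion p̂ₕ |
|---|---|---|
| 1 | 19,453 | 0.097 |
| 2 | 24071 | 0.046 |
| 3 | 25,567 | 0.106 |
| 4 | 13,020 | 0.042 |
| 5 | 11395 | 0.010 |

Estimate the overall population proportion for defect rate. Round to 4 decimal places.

0.0681

N = 19453 + 24071 + 25567 + 13020 + 11395 = 93506.
Overall proportion = Σ (Nₕ/N)·p̂ₕ.
Σ Nₕp̂ₕ = 1886.941 + 1107.266 + 2710.102 + 546.84 + 113.95 = 6365.099.
6365.099 / 93506 = 0.068072... → 0.0681.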